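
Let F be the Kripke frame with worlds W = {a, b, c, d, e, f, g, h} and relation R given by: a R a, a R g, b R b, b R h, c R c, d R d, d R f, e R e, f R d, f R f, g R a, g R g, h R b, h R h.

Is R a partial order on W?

No

Reflexive: yes — every world is R-related to itself.
Transitive: yes — every two-step R-path is closed by a direct edge.
Antisymmetric: no — a R g and g R a with a ≠ g.
So R is not a partial order.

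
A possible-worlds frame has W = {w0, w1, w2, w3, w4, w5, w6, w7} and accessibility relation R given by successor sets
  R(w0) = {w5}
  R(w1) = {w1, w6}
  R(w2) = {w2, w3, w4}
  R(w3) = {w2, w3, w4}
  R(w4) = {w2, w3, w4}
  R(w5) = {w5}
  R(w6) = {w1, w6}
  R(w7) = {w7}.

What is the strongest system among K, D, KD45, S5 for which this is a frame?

Serial (axiom D): yes — every world has a successor (e.g. w0 R w5).
Euclidean (axiom 5): yes — any two successors of a common world are R-related.
Transitive (axiom 4): yes — every two-step R-path is closed by a direct edge.
Reflexive (axiom T): no — w0 is not related to itself.
So F validates K, D, KD45; S5 would additionally require R to be reflexive. The strongest is KD45.

KD45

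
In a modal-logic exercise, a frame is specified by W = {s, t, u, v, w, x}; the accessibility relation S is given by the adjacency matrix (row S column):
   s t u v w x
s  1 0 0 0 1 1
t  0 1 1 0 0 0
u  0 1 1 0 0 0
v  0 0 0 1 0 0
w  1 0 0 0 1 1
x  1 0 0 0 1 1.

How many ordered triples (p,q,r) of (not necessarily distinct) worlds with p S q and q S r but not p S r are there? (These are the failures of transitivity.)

S is transitive; there are no such tuples.

0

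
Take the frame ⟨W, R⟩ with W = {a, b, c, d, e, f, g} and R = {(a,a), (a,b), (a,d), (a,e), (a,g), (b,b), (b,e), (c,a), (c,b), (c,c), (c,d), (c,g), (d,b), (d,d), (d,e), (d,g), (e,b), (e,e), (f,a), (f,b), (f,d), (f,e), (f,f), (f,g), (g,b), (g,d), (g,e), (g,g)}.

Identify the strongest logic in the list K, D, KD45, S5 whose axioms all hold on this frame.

D

Serial (axiom D): yes — every world has a successor (e.g. a R a).
Euclidean (axiom 5): no — a R b and a R d, but not b R d.
Transitive (axiom 4): no — c R a and a R e, but not c R e.
Reflexive (axiom T): yes — every world is R-related to itself.
So F validates K, D; KD45 would additionally require R to be Euclidean and transitive. The strongest is D.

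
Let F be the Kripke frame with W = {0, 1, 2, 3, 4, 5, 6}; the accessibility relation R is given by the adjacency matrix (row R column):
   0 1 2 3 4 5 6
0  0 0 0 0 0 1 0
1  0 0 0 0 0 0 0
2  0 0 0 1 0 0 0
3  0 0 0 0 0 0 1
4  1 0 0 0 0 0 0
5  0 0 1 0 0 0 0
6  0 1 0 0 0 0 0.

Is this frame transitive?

Transitive: no — 0 R 5 and 5 R 2, but not 0 R 2.

No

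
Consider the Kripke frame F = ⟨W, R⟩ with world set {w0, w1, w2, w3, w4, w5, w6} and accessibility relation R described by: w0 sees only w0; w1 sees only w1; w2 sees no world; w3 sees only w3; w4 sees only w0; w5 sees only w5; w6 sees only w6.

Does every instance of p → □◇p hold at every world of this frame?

No

Axiom B corresponds to the accessibility relation being symmetric.
Symmetric: no — w4 R w0 but not w0 R w4.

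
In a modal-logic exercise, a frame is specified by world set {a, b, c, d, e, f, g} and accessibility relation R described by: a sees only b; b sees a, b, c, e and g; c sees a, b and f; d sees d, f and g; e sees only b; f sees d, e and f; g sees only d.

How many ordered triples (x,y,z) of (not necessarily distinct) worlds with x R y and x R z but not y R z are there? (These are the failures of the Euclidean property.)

28

Enumerating: (b,a,a), (b,a,c), (b,a,e), (b,a,g), (b,c,c), (b,c,e), (b,c,g), (b,e,a), (b,e,c), (b,e,e), (b,e,g), (b,g,a), … and 16 more.
Total: 28.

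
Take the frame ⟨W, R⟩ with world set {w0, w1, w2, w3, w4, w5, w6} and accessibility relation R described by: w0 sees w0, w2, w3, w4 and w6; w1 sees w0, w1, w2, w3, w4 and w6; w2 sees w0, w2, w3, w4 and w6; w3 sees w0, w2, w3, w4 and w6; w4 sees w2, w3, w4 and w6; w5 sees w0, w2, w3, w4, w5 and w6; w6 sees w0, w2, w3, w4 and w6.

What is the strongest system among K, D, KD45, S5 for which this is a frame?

Serial (axiom D): yes — every world has a successor (e.g. w0 R w0).
Euclidean (axiom 5): no — w1 R w4 and w1 R w0, but not w4 R w0.
Transitive (axiom 4): no — w4 R w2 and w2 R w0, but not w4 R w0.
Reflexive (axiom T): yes — every world is R-related to itself.
So F validates K, D; KD45 would additionally require R to be Euclidean and transitive. The strongest is D.

D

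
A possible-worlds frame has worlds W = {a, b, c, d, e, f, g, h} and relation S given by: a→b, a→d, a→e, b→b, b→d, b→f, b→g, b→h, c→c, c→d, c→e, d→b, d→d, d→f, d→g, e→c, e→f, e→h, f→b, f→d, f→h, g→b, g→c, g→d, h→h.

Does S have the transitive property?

No

Transitive: no — a S b and b S f, but not a S f.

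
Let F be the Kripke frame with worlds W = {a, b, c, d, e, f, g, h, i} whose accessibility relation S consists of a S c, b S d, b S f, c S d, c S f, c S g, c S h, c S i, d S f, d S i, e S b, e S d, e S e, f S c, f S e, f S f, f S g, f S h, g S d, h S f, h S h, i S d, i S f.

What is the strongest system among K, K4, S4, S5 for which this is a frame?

K

Transitive (axiom 4): no — a S c and c S d, but not a S d.
Reflexive (axiom T): no — a is not related to itself.
Euclidean (axiom 5): no — b S f and b S d, but not f S d.
So F validates K; K4 would additionally require S to be transitive. The strongest is K.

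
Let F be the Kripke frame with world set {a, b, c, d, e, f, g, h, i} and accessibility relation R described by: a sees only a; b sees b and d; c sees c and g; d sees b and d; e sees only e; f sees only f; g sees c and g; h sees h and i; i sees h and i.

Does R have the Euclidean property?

Euclidean: yes — any two successors of a common world are R-related.

Yes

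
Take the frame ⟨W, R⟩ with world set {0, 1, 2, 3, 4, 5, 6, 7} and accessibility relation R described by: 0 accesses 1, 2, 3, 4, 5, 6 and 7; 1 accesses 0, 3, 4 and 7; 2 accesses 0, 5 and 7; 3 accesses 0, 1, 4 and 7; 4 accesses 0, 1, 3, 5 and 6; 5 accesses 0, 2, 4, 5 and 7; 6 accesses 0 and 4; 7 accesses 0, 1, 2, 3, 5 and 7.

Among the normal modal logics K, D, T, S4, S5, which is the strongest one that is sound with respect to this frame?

D

Serial (axiom D): yes — every world has a successor (e.g. 0 R 1).
Reflexive (axiom T): no — 0 is not related to itself.
Transitive (axiom 4): no — 1 R 0 and 0 R 2, but not 1 R 2.
Euclidean (axiom 5): no — 0 R 1 and 0 R 2, but not 1 R 2.
So F validates K, D; T would additionally require R to be reflexive. The strongest is D.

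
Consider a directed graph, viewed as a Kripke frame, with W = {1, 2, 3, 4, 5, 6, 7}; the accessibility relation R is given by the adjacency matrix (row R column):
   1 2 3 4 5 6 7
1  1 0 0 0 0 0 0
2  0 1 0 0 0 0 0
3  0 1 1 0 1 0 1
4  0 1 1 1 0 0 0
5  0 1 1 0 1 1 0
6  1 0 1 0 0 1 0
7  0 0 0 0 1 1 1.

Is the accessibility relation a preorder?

Reflexive: yes — every world is R-related to itself.
Transitive: no — 3 R 5 and 5 R 6, but not 3 R 6.
So R is not a preorder.

No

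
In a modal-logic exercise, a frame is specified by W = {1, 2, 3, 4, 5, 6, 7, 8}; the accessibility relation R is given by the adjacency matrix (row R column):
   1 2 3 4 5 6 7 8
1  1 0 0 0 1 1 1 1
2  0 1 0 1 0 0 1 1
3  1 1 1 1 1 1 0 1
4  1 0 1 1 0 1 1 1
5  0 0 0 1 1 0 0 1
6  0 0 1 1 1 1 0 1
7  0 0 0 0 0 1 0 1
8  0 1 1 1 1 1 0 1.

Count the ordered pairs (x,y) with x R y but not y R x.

15

Enumerating: (1,5), (1,6), (1,7), (1,8), (2,4), (2,7), (3,1), (3,2), (3,5), (4,1), (4,7), (5,4), (6,5), (7,6), (7,8).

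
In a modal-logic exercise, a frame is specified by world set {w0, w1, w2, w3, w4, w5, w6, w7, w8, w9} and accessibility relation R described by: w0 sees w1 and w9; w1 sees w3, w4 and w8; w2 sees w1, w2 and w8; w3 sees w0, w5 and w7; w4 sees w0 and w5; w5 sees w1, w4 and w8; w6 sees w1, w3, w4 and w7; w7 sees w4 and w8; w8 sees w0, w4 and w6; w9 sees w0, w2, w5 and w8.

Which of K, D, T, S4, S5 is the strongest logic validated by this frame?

D

Serial (axiom D): yes — every world has a successor (e.g. w0 R w1).
Reflexive (axiom T): no — w0 is not related to itself.
Transitive (axiom 4): no — w0 R w1 and w1 R w3, but not w0 R w3.
Euclidean (axiom 5): no — w0 R w1 and w0 R w9, but not w1 R w9.
So F validates K, D; T would additionally require R to be reflexive. The strongest is D.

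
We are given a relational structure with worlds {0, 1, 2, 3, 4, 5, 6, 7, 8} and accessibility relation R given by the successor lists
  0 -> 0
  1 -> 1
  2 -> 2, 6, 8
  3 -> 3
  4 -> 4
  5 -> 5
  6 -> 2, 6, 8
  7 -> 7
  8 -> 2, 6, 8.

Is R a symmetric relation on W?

Yes

Symmetric: yes — every pair in R has its reverse in R.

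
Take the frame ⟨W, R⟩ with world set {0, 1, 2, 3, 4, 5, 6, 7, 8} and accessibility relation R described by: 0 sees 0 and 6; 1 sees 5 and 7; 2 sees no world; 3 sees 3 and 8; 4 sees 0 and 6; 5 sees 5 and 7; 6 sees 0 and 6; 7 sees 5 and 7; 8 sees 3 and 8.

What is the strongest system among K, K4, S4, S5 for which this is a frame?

K4

Transitive (axiom 4): yes — every two-step R-path is closed by a direct edge.
Reflexive (axiom T): no — 1 is not related to itself.
Euclidean (axiom 5): yes — any two successors of a common world are R-related.
So F validates K, K4; S4 would additionally require R to be reflexive. The strongest is K4.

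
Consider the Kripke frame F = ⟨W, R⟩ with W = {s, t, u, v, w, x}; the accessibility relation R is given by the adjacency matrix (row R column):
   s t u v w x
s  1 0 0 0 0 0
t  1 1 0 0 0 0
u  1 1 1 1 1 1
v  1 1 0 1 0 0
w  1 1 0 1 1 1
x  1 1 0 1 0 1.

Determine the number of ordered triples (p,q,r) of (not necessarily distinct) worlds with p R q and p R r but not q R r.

Enumerating: (t,s,t), (u,s,t), (u,s,u), (u,s,v), (u,s,w), (u,s,x), (u,t,u), (u,t,v), (u,t,w), (u,t,x), (u,v,u), (u,v,w), … and 23 more.
Total: 35.

35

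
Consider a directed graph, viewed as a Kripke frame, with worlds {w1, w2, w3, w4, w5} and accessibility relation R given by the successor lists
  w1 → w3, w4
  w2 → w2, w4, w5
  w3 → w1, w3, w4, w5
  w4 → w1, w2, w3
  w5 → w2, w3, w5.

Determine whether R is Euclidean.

No

Euclidean: no — w2 R w4 and w2 R w5, but not w4 R w5.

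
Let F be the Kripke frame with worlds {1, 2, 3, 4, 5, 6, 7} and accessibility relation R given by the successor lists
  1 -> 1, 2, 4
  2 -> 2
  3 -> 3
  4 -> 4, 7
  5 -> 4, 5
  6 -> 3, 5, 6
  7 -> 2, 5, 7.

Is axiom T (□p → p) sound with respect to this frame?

Yes

The schema T characterises exactly the reflexive frames.
Reflexive: yes — every world is R-related to itself.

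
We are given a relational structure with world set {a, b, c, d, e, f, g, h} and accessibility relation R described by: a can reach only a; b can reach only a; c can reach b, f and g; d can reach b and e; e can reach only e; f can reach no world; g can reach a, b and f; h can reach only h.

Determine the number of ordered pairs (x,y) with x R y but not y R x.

9

Enumerating: (b,a), (c,b), (c,f), (c,g), (d,b), (d,e), (g,a), (g,b), (g,f).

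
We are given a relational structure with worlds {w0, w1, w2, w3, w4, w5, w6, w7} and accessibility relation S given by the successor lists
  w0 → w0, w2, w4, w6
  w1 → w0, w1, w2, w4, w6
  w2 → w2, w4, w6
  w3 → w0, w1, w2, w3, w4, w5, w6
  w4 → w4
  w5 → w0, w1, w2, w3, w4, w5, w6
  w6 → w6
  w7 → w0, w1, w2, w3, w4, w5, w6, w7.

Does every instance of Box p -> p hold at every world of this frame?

By correspondence theory, T is valid on a frame iff S is reflexive.
Reflexive: yes — every world is S-related to itself.

Yes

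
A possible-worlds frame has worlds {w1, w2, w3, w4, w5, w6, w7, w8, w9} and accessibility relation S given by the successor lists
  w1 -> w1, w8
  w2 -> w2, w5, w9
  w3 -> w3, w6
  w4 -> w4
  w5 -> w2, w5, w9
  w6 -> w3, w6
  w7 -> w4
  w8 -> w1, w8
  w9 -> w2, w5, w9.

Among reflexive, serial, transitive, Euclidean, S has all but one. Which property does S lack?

reflexive

Reflexive: no — w7 is not related to itself.
Serial: yes — every world has a successor (e.g. w1 S w1).
Transitive: yes — every two-step S-path is closed by a direct edge.
Euclidean: yes — any two successors of a common world are S-related.
Only reflexive fails.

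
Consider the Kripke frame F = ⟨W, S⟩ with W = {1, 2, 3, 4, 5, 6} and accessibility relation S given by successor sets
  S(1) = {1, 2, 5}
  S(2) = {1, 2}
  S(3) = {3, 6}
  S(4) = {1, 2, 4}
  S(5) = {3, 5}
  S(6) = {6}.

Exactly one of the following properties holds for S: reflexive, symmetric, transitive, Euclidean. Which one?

Reflexive: yes — every world is S-related to itself.
Symmetric: no — 1 S 5 but not 5 S 1.
Transitive: no — 1 S 5 and 5 S 3, but not 1 S 3.
Euclidean: no — 1 S 2 and 1 S 5, but not 2 S 5.
Only reflexive holds.

reflexive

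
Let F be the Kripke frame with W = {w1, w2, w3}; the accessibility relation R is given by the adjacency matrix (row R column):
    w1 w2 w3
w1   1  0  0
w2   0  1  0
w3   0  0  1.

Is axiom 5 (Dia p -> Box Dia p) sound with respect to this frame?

The schema 5 characterises exactly the Euclidean frames.
Euclidean: yes — any two successors of a common world are R-related.

Yes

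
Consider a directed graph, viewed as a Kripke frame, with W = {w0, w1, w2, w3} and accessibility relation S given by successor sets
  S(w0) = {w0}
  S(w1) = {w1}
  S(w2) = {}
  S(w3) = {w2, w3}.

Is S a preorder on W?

No

Reflexive: no — w2 is not related to itself.
Transitive: yes — every two-step S-path is closed by a direct edge.
So S is not a preorder.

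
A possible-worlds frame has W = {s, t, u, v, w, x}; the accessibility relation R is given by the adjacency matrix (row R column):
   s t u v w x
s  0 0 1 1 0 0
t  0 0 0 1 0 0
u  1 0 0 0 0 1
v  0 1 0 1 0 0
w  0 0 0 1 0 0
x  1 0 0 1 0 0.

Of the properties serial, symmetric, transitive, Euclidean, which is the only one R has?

Serial: yes — every world has a successor (e.g. s R u).
Symmetric: no — s R v but not v R s.
Transitive: no — s R u and u R x, but not s R x.
Euclidean: no — s R u and s R v, but not u R v.
Only serial holds.

serial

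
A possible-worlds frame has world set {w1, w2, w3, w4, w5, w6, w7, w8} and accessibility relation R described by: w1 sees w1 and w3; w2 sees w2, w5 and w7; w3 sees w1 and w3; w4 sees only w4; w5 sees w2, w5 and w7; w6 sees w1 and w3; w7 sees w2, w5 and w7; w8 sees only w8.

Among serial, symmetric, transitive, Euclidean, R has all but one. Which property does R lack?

Serial: yes — every world has a successor (e.g. w1 R w1).
Symmetric: no — w6 R w1 but not w1 R w6.
Transitive: yes — every two-step R-path is closed by a direct edge.
Euclidean: yes — any two successors of a common world are R-related.
Only symmetric fails.

symmetric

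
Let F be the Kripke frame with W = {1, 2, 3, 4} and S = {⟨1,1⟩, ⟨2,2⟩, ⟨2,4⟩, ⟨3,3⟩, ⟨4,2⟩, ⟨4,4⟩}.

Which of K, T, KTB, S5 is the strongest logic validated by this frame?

Reflexive (axiom T): yes — every world is S-related to itself.
Symmetric (axiom B): yes — every pair in S has its reverse in S.
Euclidean (axiom 5): yes — any two successors of a common world are S-related.
So F validates K, T, KTB, S5. The strongest is S5.

S5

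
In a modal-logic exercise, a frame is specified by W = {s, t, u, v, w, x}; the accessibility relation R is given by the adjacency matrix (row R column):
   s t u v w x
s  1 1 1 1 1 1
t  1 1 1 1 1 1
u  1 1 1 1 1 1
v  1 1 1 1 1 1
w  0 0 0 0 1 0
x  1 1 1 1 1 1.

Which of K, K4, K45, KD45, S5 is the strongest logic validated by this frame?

K4

Transitive (axiom 4): yes — every two-step R-path is closed by a direct edge.
Euclidean (axiom 5): no — s R w and s R t, but not w R t.
Serial (axiom D): yes — every world has a successor (e.g. s R s).
Reflexive (axiom T): yes — every world is R-related to itself.
So F validates K, K4; K45 would additionally require R to be Euclidean. The strongest is K4.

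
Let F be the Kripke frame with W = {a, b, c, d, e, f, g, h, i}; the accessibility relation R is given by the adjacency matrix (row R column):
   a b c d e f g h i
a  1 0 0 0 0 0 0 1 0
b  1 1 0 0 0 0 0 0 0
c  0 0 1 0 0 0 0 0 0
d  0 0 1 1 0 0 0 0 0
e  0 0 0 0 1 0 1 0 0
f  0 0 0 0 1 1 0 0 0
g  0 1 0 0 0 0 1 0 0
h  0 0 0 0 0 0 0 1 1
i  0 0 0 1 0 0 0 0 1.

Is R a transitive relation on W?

Transitive: no — a R h and h R i, but not a R i.

No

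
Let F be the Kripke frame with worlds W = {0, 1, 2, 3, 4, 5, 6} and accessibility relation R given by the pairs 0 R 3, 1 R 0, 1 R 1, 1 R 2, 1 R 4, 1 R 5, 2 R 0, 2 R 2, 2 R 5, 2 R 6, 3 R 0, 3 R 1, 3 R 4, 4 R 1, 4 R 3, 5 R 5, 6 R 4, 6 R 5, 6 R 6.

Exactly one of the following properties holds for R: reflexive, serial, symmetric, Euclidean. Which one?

serial

Reflexive: no — 0 is not related to itself.
Serial: yes — every world has a successor (e.g. 0 R 3).
Symmetric: no — 1 R 0 but not 0 R 1.
Euclidean: no — 1 R 0 and 1 R 2, but not 0 R 2.
Only serial holds.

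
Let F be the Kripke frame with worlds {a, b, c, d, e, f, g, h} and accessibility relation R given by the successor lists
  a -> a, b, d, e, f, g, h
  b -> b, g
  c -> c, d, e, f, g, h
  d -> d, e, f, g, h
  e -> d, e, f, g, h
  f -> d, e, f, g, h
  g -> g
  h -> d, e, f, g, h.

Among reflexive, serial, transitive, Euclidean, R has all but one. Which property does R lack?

Euclidean

Reflexive: yes — every world is R-related to itself.
Serial: yes — every world has a successor (e.g. a R a).
Transitive: yes — every two-step R-path is closed by a direct edge.
Euclidean: no — a R b and a R d, but not b R d.
Only Euclidean fails.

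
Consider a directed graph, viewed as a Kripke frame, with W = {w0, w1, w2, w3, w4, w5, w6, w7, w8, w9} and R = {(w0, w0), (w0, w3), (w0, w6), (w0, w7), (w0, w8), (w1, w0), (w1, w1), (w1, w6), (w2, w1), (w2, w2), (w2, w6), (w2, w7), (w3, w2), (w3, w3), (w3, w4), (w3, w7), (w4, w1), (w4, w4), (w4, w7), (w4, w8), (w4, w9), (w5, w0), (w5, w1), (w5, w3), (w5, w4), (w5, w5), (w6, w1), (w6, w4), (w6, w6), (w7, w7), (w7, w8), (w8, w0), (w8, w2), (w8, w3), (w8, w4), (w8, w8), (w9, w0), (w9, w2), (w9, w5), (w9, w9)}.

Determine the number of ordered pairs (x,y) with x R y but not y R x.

Enumerating: (w0,w3), (w0,w6), (w0,w7), (w1,w0), (w2,w1), (w2,w6), (w2,w7), (w3,w2), (w3,w4), (w3,w7), (w4,w1), (w4,w7), … and 12 more.
Total: 24.

24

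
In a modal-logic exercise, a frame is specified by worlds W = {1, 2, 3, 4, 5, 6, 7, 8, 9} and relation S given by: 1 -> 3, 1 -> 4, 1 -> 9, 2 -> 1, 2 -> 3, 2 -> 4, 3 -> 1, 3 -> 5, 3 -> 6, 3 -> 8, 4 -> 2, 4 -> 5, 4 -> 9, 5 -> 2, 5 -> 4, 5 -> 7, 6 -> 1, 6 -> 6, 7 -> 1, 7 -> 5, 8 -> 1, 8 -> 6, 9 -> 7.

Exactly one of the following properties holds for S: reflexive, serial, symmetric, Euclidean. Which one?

Reflexive: no — 1 is not related to itself.
Serial: yes — every world has a successor (e.g. 1 S 3).
Symmetric: no — 1 S 4 but not 4 S 1.
Euclidean: no — 1 S 3 and 1 S 4, but not 3 S 4.
Only serial holds.

serial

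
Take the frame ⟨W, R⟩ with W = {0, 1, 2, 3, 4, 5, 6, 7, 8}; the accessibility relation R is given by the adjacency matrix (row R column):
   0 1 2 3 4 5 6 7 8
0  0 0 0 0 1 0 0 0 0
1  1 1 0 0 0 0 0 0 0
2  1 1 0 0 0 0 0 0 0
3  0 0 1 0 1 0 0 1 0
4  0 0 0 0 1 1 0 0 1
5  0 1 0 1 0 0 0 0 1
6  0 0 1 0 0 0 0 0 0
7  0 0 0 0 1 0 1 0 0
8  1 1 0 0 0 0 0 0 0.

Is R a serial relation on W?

Serial: yes — every world has a successor (e.g. 0 R 4).

Yes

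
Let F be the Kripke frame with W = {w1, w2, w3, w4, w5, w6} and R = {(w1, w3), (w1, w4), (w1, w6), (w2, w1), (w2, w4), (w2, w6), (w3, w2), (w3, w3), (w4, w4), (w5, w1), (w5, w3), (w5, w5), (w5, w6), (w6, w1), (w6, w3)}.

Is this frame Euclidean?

Euclidean: no — w1 R w3 and w1 R w4, but not w3 R w4.

No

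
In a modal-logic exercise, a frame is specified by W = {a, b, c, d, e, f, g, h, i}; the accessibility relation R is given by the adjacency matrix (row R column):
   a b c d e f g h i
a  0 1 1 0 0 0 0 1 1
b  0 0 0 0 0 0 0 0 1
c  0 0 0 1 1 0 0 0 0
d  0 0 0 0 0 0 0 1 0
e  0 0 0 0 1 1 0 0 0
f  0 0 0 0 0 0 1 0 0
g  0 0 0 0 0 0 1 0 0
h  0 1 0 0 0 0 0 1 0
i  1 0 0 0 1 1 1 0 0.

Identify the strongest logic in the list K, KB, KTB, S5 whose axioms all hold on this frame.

K

Symmetric (axiom B): no — a R b but not b R a.
Reflexive (axiom T): no — a is not related to itself.
Euclidean (axiom 5): no — a R b and a R c, but not b R c.
So F validates K; KB would additionally require R to be symmetric. The strongest is K.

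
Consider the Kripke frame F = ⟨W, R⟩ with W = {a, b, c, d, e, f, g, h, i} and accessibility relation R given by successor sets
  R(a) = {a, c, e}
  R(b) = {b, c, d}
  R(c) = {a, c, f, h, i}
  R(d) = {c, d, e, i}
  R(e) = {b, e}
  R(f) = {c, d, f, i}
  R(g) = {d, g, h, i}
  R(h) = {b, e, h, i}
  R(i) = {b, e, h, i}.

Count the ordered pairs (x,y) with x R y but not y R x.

Enumerating: (a,e), (b,c), (b,d), (c,h), (c,i), (d,c), (d,e), (d,i), (e,b), (f,d), (f,i), (g,d), (g,h), (g,i), (h,b), (h,e), (i,b), (i,e).

18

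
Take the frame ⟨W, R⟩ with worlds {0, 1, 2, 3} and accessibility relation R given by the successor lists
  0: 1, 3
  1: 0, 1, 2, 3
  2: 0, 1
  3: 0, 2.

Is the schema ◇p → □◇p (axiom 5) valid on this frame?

By correspondence theory, 5 is valid on a frame iff R is Euclidean.
Euclidean: no — 0 R 3 and 0 R 1, but not 3 R 1.

No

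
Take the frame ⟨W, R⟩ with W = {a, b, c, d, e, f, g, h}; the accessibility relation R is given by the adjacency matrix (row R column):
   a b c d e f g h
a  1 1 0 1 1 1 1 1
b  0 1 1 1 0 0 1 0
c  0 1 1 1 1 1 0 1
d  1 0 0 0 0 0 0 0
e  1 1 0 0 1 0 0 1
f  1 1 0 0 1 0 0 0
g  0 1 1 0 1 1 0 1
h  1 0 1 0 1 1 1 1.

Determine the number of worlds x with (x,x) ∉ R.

Enumerating: d, f, g.

3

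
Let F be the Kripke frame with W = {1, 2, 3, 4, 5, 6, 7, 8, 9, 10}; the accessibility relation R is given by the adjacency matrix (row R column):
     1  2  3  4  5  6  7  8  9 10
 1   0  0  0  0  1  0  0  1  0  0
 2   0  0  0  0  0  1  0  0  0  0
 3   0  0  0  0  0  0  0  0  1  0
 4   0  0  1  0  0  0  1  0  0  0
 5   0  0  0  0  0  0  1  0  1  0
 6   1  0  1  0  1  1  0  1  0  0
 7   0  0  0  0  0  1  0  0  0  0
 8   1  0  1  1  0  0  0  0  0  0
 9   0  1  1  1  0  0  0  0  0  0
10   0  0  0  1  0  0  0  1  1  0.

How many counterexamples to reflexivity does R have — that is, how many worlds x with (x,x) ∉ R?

9

Enumerating: 1, 2, 3, 4, 5, 7, 8, 9, 10.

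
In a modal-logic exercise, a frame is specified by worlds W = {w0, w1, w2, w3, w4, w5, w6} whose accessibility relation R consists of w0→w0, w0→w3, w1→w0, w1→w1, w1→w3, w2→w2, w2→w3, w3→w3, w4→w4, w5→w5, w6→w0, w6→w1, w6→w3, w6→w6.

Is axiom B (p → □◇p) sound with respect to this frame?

No

The schema B characterises exactly the symmetric frames.
Symmetric: no — w0 R w3 but not w3 R w0.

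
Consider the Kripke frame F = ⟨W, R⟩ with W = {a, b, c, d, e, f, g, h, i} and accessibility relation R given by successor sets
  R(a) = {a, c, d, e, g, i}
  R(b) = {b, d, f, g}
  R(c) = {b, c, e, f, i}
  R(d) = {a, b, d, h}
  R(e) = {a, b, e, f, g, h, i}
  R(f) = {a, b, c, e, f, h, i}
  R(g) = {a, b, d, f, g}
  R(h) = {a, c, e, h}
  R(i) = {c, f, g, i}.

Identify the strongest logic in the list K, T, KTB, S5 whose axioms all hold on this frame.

Reflexive (axiom T): yes — every world is R-related to itself.
Symmetric (axiom B): no — a R c but not c R a.
Euclidean (axiom 5): no — a R c and a R d, but not c R d.
So F validates K, T; KTB would additionally require R to be symmetric. The strongest is T.

T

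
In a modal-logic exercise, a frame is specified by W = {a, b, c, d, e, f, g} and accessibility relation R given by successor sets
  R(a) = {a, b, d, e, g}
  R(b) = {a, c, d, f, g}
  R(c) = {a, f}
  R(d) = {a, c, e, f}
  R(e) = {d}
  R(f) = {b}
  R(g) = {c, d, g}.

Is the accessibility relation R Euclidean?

Euclidean: no — a R b and a R e, but not b R e.

No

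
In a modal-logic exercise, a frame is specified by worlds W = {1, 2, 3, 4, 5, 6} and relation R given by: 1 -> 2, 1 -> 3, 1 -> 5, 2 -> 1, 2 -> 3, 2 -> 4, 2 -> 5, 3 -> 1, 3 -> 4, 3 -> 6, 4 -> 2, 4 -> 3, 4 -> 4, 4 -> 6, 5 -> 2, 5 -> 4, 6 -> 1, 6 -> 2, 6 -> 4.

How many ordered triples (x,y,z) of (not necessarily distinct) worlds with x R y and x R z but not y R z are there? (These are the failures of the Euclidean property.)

Enumerating: (1,2,2), (1,3,2), (1,3,3), (1,3,5), (1,5,3), (1,5,5), (2,1,1), (2,1,4), (2,3,3), (2,3,5), (2,4,1), (2,4,5), … and 19 more.
Total: 31.

31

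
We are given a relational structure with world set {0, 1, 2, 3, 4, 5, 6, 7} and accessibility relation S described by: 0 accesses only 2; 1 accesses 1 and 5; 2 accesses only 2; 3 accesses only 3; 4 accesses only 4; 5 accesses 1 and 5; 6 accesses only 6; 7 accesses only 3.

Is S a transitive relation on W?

Yes

Transitive: yes — every two-step S-path is closed by a direct edge.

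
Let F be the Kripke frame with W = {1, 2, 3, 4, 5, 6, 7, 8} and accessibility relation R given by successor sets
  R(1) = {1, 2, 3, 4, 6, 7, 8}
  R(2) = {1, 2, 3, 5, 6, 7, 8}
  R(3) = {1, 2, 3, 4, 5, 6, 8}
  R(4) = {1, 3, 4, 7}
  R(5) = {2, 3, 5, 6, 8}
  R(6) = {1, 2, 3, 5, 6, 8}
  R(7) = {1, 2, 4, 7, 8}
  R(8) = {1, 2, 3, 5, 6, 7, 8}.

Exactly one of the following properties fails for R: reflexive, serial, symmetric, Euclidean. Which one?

Euclidean

Reflexive: yes — every world is R-related to itself.
Serial: yes — every world has a successor (e.g. 1 R 1).
Symmetric: yes — every pair in R has its reverse in R.
Euclidean: no — 1 R 2 and 1 R 4, but not 2 R 4.
Only Euclidean fails.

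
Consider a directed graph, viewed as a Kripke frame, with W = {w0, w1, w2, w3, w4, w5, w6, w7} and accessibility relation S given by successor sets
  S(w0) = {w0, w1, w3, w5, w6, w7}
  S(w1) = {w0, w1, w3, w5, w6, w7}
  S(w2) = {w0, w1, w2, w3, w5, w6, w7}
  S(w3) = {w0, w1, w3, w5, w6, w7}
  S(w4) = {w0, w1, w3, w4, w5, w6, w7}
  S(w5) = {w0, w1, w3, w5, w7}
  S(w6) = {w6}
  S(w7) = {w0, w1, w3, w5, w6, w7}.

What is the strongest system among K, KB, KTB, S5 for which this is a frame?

K

Symmetric (axiom B): no — w0 S w6 but not w6 S w0.
Reflexive (axiom T): yes — every world is S-related to itself.
Euclidean (axiom 5): no — w0 S w5 and w0 S w6, but not w5 S w6.
So F validates K; KB would additionally require S to be symmetric. The strongest is K.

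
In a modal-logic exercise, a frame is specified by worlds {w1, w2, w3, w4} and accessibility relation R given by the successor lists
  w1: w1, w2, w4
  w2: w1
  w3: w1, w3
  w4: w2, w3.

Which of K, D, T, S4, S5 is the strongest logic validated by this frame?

D

Serial (axiom D): yes — every world has a successor (e.g. w1 R w1).
Reflexive (axiom T): no — w2 is not related to itself.
Transitive (axiom 4): no — w1 R w4 and w4 R w3, but not w1 R w3.
Euclidean (axiom 5): no — w1 R w2 and w1 R w4, but not w2 R w4.
So F validates K, D; T would additionally require R to be reflexive. The strongest is D.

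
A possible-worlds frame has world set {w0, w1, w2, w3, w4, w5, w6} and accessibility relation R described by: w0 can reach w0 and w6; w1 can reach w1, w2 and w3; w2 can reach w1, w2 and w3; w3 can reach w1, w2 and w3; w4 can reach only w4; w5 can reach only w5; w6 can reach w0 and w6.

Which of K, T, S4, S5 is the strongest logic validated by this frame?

Reflexive (axiom T): yes — every world is R-related to itself.
Transitive (axiom 4): yes — every two-step R-path is closed by a direct edge.
Euclidean (axiom 5): yes — any two successors of a common world are R-related.
So F validates K, T, S4, S5. The strongest is S5.

S5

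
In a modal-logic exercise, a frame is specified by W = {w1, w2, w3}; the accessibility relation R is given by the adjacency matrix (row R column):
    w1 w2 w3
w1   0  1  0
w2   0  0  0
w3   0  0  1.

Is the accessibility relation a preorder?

Reflexive: no — w1 is not related to itself.
Transitive: yes — every two-step R-path is closed by a direct edge.
So R is not a preorder.

No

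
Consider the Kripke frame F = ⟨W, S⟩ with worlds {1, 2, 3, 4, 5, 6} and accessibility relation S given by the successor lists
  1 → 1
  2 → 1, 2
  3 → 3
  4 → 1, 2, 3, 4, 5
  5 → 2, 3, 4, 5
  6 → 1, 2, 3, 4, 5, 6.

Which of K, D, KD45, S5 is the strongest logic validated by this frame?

D

Serial (axiom D): yes — every world has a successor (e.g. 1 S 1).
Euclidean (axiom 5): no — 4 S 1 and 4 S 2, but not 1 S 2.
Transitive (axiom 4): no — 5 S 2 and 2 S 1, but not 5 S 1.
Reflexive (axiom T): yes — every world is S-related to itself.
So F validates K, D; KD45 would additionally require S to be Euclidean and transitive. The strongest is D.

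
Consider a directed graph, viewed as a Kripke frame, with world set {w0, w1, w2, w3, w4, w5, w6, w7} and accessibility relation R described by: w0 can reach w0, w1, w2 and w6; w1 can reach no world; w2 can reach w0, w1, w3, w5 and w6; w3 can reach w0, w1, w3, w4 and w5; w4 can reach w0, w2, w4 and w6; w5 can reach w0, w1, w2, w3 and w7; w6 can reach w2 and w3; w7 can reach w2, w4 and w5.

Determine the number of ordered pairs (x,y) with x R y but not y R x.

Enumerating: (w0,w1), (w0,w6), (w2,w1), (w2,w3), (w3,w0), (w3,w1), (w3,w4), (w4,w0), (w4,w2), (w4,w6), (w5,w0), (w5,w1), (w6,w3), (w7,w2), (w7,w4).

15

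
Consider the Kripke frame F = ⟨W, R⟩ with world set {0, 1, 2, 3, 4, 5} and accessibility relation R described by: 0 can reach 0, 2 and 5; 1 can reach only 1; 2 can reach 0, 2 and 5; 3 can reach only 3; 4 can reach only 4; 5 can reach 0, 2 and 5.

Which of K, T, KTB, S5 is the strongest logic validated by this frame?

Reflexive (axiom T): yes — every world is R-related to itself.
Symmetric (axiom B): yes — every pair in R has its reverse in R.
Euclidean (axiom 5): yes — any two successors of a common world are R-related.
So F validates K, T, KTB, S5. The strongest is S5.

S5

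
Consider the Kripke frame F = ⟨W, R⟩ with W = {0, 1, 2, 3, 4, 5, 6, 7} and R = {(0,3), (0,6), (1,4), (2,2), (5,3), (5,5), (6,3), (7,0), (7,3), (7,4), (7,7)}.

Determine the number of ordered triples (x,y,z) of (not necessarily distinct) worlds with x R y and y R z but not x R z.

Enumerating: (7,0,6).

1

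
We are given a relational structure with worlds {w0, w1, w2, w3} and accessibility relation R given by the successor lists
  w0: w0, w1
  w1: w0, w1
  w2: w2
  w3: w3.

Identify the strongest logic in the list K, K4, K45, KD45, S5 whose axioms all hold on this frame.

S5

Transitive (axiom 4): yes — every two-step R-path is closed by a direct edge.
Euclidean (axiom 5): yes — any two successors of a common world are R-related.
Serial (axiom D): yes — every world has a successor (e.g. w0 R w0).
Reflexive (axiom T): yes — every world is R-related to itself.
So F validates K, K4, K45, KD45, S5. The strongest is S5.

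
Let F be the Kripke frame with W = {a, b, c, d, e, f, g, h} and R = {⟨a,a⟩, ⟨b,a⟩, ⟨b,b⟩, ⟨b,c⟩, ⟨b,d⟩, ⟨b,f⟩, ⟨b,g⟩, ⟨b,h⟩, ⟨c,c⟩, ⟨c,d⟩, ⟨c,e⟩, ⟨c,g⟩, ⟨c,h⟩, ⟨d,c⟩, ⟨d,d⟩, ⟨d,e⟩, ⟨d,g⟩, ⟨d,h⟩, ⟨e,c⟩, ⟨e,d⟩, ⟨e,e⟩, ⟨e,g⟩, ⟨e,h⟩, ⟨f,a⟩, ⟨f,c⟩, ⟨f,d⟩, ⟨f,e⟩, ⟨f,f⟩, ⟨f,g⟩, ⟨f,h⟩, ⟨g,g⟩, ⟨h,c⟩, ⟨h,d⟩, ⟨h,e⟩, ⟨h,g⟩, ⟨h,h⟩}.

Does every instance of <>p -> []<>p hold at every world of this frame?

No

The schema 5 characterises exactly the Euclidean frames.
Euclidean: no — b R a and b R c, but not a R c.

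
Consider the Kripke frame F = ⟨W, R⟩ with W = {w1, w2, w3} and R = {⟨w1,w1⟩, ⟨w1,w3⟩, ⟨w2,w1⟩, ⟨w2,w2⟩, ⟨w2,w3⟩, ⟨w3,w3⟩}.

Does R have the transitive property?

Transitive: yes — every two-step R-path is closed by a direct edge.

Yes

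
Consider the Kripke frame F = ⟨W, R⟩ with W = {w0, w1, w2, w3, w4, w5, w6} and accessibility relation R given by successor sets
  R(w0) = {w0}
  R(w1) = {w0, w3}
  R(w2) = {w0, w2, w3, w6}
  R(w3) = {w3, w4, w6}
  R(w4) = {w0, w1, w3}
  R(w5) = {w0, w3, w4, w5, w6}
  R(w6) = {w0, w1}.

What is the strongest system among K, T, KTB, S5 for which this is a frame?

Reflexive (axiom T): no — w1 is not related to itself.
Symmetric (axiom B): no — w1 R w0 but not w0 R w1.
Euclidean (axiom 5): no — w1 R w0 and w1 R w3, but not w0 R w3.
So F validates K; T would additionally require R to be reflexive. The strongest is K.

K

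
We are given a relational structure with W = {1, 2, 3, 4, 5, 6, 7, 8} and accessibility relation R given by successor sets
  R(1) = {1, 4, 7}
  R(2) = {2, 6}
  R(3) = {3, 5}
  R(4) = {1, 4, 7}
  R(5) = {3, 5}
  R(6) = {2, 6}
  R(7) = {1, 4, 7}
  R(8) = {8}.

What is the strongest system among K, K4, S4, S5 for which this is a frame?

Transitive (axiom 4): yes — every two-step R-path is closed by a direct edge.
Reflexive (axiom T): yes — every world is R-related to itself.
Euclidean (axiom 5): yes — any two successors of a common world are R-related.
So F validates K, K4, S4, S5. The strongest is S5.

S5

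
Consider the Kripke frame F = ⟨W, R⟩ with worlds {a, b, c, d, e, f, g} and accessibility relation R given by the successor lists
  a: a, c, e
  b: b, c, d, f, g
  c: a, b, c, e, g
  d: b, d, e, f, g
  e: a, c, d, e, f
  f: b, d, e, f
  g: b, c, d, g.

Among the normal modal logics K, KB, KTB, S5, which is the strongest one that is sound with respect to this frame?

KTB

Symmetric (axiom B): yes — every pair in R has its reverse in R.
Reflexive (axiom T): yes — every world is R-related to itself.
Euclidean (axiom 5): no — b R c and b R d, but not c R d.
So F validates K, KB, KTB; S5 would additionally require R to be Euclidean. The strongest is KTB.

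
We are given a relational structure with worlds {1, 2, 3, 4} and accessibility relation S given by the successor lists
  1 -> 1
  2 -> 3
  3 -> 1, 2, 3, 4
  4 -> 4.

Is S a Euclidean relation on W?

Euclidean: no — 3 S 1 and 3 S 2, but not 1 S 2.

No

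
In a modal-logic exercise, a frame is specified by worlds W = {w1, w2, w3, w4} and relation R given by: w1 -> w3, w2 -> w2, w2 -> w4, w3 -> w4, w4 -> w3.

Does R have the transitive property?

Transitive: no — w1 R w3 and w3 R w4, but not w1 R w4.

No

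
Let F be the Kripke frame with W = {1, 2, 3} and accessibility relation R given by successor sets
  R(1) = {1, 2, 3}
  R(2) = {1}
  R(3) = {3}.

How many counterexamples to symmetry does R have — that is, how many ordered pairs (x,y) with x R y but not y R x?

1

Enumerating: (1,3).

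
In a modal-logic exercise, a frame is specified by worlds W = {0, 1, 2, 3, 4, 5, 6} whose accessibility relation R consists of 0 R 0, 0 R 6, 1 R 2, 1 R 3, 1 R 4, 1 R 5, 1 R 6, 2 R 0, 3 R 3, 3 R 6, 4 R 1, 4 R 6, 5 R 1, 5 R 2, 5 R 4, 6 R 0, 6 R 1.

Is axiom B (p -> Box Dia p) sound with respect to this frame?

No

Axiom B corresponds to the accessibility relation being symmetric.
Symmetric: no — 1 R 2 but not 2 R 1.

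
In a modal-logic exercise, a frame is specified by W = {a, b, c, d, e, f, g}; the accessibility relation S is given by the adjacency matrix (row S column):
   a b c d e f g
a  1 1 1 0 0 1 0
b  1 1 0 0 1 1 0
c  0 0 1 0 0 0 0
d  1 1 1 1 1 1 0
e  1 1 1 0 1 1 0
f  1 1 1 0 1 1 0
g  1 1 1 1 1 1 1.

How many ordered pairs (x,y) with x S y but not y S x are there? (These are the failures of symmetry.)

Enumerating: (a,c), (d,a), (d,b), (d,c), (d,e), (d,f), (e,a), (e,c), (f,c), (g,a), (g,b), (g,c), (g,d), (g,e), (g,f).

15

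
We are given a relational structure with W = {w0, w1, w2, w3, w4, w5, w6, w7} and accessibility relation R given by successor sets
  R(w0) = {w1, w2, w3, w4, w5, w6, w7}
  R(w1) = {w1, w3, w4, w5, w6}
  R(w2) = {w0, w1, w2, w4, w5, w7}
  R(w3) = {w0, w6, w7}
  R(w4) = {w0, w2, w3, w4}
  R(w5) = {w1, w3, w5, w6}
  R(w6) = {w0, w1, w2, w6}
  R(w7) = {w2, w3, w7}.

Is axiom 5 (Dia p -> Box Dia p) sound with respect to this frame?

Axiom 5 corresponds to the accessibility relation being Euclidean.
Euclidean: no — w0 R w1 and w0 R w2, but not w1 R w2.

No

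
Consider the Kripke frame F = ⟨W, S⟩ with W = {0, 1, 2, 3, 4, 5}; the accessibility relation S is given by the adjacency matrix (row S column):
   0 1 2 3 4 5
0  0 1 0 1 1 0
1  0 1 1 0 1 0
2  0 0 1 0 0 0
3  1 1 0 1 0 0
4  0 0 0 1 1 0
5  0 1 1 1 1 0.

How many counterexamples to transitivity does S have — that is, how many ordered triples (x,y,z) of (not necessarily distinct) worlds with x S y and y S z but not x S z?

9

Enumerating: (0,1,2), (0,3,0), (1,4,3), (3,0,4), (3,1,2), (3,1,4), (4,3,0), (4,3,1), (5,3,0).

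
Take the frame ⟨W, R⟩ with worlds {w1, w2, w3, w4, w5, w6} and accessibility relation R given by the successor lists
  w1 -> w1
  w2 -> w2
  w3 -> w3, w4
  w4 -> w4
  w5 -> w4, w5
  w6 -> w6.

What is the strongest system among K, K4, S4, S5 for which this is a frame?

S4

Transitive (axiom 4): yes — every two-step R-path is closed by a direct edge.
Reflexive (axiom T): yes — every world is R-related to itself.
Euclidean (axiom 5): no — w3 R w4 and w3 R w3, but not w4 R w3.
So F validates K, K4, S4; S5 would additionally require R to be Euclidean. The strongest is S4.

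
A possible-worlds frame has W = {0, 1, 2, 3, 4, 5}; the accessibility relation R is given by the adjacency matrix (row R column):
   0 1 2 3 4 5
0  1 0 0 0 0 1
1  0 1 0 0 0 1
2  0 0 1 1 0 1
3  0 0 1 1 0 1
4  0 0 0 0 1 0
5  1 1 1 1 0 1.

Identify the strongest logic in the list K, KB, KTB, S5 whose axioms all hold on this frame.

KTB

Symmetric (axiom B): yes — every pair in R has its reverse in R.
Reflexive (axiom T): yes — every world is R-related to itself.
Euclidean (axiom 5): no — 5 R 0 and 5 R 1, but not 0 R 1.
So F validates K, KB, KTB; S5 would additionally require R to be Euclidean. The strongest is KTB.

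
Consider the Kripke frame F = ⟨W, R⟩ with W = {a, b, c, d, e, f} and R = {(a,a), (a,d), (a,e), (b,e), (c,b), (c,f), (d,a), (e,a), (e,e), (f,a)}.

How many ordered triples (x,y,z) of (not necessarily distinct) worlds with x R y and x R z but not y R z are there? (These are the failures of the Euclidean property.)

Enumerating: (a,d,d), (a,d,e), (a,e,d), (c,b,b), (c,b,f), (c,f,b), (c,f,f).

7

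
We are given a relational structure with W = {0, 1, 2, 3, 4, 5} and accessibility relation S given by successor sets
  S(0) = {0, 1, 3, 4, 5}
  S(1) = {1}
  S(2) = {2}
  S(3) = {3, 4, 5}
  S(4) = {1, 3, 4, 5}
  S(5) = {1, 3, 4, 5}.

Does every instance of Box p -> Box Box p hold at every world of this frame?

Axiom 4 corresponds to the accessibility relation being transitive.
Transitive: no — 3 S 4 and 4 S 1, but not 3 S 1.

No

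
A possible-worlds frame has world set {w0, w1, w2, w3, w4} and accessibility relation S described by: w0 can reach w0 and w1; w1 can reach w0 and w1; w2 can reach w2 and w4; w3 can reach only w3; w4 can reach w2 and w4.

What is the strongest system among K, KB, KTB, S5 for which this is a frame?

Symmetric (axiom B): yes — every pair in S has its reverse in S.
Reflexive (axiom T): yes — every world is S-related to itself.
Euclidean (axiom 5): yes — any two successors of a common world are S-related.
So F validates K, KB, KTB, S5. The strongest is S5.

S5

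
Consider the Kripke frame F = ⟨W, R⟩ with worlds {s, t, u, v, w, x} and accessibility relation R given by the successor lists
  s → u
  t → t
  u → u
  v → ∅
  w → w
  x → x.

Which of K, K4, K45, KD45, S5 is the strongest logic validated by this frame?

Transitive (axiom 4): yes — every two-step R-path is closed by a direct edge.
Euclidean (axiom 5): yes — any two successors of a common world are R-related.
Serial (axiom D): no — v has no R-successor.
Reflexive (axiom T): no — s is not related to itself.
So F validates K, K4, K45; KD45 would additionally require R to be serial. The strongest is K45.

K45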